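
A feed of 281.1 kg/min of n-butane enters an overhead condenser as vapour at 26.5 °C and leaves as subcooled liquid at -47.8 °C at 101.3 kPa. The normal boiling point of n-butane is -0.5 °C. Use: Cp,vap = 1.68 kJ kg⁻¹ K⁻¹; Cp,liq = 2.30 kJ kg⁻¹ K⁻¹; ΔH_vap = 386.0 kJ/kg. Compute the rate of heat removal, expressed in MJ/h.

Q_c = 9110 MJ/h

vapour 26.5→-0.5 °C: -45.36 kJ/kg
condensation at -0.5 °C: -386 kJ/kg
liquid -0.5→-47.8 °C: -108.79 kJ/kg
Δh = -45.36 + -386 + -108.79 = -540.15 kJ/kg
Q = ṁ·Δh = 281.1 kg/min × -540.15 kJ/kg = -151840 kJ/min
|Q| = 2530.6 kW = 9110.2 MJ/h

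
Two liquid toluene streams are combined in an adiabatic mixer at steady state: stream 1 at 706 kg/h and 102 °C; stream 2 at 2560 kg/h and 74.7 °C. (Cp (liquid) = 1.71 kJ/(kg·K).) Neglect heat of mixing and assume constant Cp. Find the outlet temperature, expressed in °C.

Energy balance with Q = 0: Σ ṁᵢCp,ᵢ(T_out − Tᵢ) = 0
Σ ṁᵢCp,ᵢTᵢ = 706×1.71×102 + 2560×1.71×74.7 = 450150
Σ ṁᵢCp,ᵢ = 706×1.71 + 2560×1.71 = 5584.9
T_out = 450150 / 5584.9 = 80.601 °C

T_out = 80.6 °C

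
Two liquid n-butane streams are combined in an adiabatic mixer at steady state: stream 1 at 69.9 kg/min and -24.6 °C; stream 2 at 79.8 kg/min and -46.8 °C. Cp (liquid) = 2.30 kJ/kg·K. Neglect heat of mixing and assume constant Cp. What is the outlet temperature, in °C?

T_out = -36.4 °C

Adiabatic, steady state ⇒ Σ ṁᵢCp,ᵢ(T_out − Tᵢ) = 0
T_out = Σ ṁᵢCp,ᵢTᵢ / Σ ṁᵢCp,ᵢ
      = -12545 / 344.31 = -36.434 °C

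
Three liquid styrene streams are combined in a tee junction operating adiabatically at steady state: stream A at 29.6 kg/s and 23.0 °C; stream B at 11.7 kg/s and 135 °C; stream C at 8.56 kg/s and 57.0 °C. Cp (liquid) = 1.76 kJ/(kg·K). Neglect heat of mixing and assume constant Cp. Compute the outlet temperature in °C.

T_out = 55.1 °C

Energy balance with Q = 0: Σ ṁᵢCp,ᵢ(T_out − Tᵢ) = 0
T_out = Σ ṁᵢCp,ᵢTᵢ / Σ ṁᵢCp,ᵢ
      = 4836.9 / 87.754 = 55.119 °C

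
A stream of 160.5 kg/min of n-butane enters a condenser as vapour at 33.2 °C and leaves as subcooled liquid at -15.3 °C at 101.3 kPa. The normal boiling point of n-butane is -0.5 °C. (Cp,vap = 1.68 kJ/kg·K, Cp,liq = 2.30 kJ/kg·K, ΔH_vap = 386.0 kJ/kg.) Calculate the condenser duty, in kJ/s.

Q_c = 1280 kJ/s

vapour 33.2→-0.5 °C: -56.616 kJ/kg
condensation at -0.5 °C: -386 kJ/kg
liquid -0.5→-15.3 °C: -34.04 kJ/kg
Δh = -56.616 + -386 + -34.04 = -476.66 kJ/kg
Q = ṁ·Δh = 160.5 kg/min × -476.66 kJ/kg = -76503 kJ/min
|Q| = 1275.1 kW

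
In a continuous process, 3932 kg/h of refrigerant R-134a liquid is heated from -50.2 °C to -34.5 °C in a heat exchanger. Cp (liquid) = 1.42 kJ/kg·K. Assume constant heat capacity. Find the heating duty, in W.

Q = 24400 W

Q = ṁ·Cp·ΔT = 3932 × 1.42 × (-34.5 − -50.2) = 87660 kJ/h
Converting: 87660 / 3600 s = 24.35 kW
Heating duty = 24350 W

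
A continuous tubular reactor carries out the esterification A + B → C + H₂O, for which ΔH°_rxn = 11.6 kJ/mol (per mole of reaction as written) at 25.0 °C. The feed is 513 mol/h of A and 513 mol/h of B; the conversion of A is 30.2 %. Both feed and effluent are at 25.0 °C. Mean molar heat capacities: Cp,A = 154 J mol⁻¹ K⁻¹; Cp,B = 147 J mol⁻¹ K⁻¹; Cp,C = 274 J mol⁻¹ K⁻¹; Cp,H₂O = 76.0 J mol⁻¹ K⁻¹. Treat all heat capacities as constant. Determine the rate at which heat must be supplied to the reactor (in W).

Extent of reaction ξ = 0.302 × 513 = 154.93 mol/h
Reaction term: ξ·ΔH°_rxn = 154.93 × 11.6 = 1797.1 kJ/h
Q = ΔH = 1797.1 kJ/h = 0.49921 kW
Heat supplied = 499.21 W

Q_in = 499 W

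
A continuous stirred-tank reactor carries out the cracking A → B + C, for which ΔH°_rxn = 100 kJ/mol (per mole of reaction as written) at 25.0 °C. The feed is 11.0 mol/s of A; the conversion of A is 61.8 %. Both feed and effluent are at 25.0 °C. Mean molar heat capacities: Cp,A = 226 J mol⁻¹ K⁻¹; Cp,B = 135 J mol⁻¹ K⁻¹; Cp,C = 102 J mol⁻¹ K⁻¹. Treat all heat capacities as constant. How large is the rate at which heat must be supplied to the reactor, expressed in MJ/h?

Extent of reaction ξ = 0.618 × 11.0 = 6.798 mol/s
Reaction term: ξ·ΔH°_rxn = 6.798 × 100 = 679.8 kJ/s
Q = ΔH = 679.8 kJ/s = 679.8 kW
Heat supplied = 2447.3 MJ/h

Q_in = 2450 MJ/h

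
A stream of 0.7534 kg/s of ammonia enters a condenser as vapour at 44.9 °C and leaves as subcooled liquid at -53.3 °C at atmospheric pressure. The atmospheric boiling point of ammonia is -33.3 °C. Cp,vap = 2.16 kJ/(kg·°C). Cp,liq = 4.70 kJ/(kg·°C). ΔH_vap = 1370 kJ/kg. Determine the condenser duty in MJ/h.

Q_c = 4430 MJ/h

vapour 44.9→-33.3 °C: -168.91 kJ/kg
condensation at -33.3 °C: -1370 kJ/kg
liquid -33.3→-53.3 °C: -94 kJ/kg
Δh = -168.91 + -1370 + -94 = -1632.9 kJ/kg
Q = ṁ·Δh = 0.7534 kg/s × -1632.9 kJ/kg = -1230.2 kJ/s
|Q| = 1230.2 kW = 4428.8 MJ/h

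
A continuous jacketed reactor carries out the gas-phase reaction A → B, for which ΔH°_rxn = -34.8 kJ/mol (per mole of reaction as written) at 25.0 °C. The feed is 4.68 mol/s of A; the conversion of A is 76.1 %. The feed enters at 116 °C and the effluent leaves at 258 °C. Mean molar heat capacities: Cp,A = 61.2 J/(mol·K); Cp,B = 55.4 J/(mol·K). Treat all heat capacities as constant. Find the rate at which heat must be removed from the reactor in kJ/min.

Q_out = 5280 kJ/min

Extent of reaction ξ = 0.761 × 4.68 = 3.5615 mol/s
Reaction term: ξ·ΔH°_rxn = 3.5615 × -34.8 = -123.94 kJ/s
Sensible, feed 116→25 °C: -26.064 kJ/s
Outlet flows (mol/s): A 1.1185, B 3.5615
Sensible, products 25→258 °C: 61.922 kJ/s
Q = ΔH = -88.081 kJ/s = -88.081 kW
Heat removed = 5284.9 kJ/min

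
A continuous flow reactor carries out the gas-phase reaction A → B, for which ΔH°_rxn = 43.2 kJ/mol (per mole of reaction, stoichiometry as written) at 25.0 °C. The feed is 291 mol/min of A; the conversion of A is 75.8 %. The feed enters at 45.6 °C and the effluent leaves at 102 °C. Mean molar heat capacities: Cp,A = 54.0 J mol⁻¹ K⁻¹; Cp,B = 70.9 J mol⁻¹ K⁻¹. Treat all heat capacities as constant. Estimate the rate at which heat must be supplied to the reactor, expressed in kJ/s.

Q_in = 178 kJ/s

Extent of reaction ξ = 0.758 × 291 = 220.58 mol/min
Reaction term: ξ·ΔH°_rxn = 220.58 × 43.2 = 9529 kJ/min
Sensible, feed 45.6→25 °C: -323.71 kJ/min
Outlet flows (mol/min): A 70.422, B 220.58
Sensible, products 25→102 °C: 1497 kJ/min
Q = ΔH = 10702 kJ/min = 178.37 kW
Heat supplied = 178.37 kJ/s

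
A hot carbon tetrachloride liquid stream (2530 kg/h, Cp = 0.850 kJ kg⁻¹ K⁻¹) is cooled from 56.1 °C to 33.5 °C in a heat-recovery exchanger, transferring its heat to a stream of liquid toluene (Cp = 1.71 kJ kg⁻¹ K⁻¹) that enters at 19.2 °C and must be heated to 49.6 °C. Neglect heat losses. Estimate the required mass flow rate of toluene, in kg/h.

ṁ_c = 935 kg/h

Heat released by hot stream: Q = 2530 × 0.850 × (56.1 − 33.5) = 48601 kJ/h
Energy balance on cold side (adiabatic exchanger): Q = ṁ_c·Cp_c·(T_c,out − T_c,in)
ṁ_c = 48601 / [1.71 × (49.6 − 19.2)] = 934.93 kg/h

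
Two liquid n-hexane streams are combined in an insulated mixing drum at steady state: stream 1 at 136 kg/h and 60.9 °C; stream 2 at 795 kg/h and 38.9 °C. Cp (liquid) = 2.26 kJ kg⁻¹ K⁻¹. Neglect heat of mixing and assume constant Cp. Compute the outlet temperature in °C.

No heat crosses the boundary, so H_out = H_in.
Σ ṁᵢCp,ᵢTᵢ = 136×2.26×60.9 + 795×2.26×38.9 = 88610
Σ ṁᵢCp,ᵢ = 136×2.26 + 795×2.26 = 2104.1
T_out = 88610 / 2104.1 = 42.114 °C

T_out = 42.1 °C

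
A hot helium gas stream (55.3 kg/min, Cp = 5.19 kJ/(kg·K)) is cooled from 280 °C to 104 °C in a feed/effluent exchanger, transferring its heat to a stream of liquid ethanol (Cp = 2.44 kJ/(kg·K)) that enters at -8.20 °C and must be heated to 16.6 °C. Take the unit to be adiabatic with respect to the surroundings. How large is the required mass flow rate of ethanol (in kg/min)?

Heat released by hot stream: Q = 55.3 × 5.19 × (280 − 104) = 50513 kJ/min
Energy balance on cold side (adiabatic exchanger): Q = ṁ_c·Cp_c·(T_c,out − T_c,in)
ṁ_c = 50513 / [2.44 × (16.6 − -8.20)] = 834.76 kg/min

ṁ_c = 835 kg/min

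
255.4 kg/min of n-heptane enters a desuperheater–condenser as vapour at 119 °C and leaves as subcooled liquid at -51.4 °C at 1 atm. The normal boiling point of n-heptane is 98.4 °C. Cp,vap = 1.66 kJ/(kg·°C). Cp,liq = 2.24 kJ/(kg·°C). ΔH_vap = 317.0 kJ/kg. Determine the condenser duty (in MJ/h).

vapour 119→98.4 °C: -34.196 kJ/kg
condensation at 98.4 °C: -317 kJ/kg
liquid 98.4→-51.4 °C: -335.55 kJ/kg
Δh = -34.196 + -317 + -335.55 = -686.75 kJ/kg
Q = ṁ·Δh = 255.4 kg/min × -686.75 kJ/kg = -175400 kJ/min
|Q| = 2923.3 kW = 10524 MJ/h

Q_c = 10500 MJ/h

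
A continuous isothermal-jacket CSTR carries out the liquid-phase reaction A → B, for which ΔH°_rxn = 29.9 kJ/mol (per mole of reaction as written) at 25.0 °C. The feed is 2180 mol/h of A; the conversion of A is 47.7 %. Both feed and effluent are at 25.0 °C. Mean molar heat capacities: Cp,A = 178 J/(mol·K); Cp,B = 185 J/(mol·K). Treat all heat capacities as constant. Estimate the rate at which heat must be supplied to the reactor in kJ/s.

Extent of reaction ξ = 0.477 × 2180 = 1039.9 mol/h
Reaction term: ξ·ΔH°_rxn = 1039.9 × 29.9 = 31092 kJ/h
Q = ΔH = 31092 kJ/h = 8.6366 kW
Heat supplied = 8.6366 kJ/s

Q_in = 8.64 kJ/s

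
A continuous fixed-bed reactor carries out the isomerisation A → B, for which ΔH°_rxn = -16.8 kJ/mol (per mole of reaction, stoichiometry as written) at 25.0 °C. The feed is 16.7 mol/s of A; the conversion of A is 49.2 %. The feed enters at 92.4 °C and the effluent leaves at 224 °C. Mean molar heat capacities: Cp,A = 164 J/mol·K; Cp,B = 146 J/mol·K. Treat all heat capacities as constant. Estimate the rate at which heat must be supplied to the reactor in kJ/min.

Q_in = 11600 kJ/min

Extent of reaction ξ = 0.492 × 16.7 = 8.2164 mol/s
Reaction term: ξ·ΔH°_rxn = 8.2164 × -16.8 = -138.04 kJ/s
Sensible, feed 92.4→25 °C: -184.6 kJ/s
Outlet flows (mol/s): A 8.4836, B 8.2164
Sensible, products 25→224 °C: 515.59 kJ/s
Q = ΔH = 192.96 kJ/s = 192.96 kW
Heat supplied = 11578 kJ/min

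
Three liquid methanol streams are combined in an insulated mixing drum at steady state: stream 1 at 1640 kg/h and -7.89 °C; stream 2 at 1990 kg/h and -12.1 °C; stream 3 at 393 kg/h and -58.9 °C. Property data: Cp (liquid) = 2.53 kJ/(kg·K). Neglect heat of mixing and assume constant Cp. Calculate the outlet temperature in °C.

T_out = -15.0 °C

Adiabatic, steady state ⇒ Σ ṁᵢCp,ᵢ(T_out − Tᵢ) = 0
Σ ṁᵢCp,ᵢTᵢ = 1640×2.53×-7.89 + 1990×2.53×-12.1 + 393×2.53×-58.9 = -152220
Σ ṁᵢCp,ᵢ = 1640×2.53 + 1990×2.53 + 393×2.53 = 10178
T_out = -152220 / 10178 = -14.956 °C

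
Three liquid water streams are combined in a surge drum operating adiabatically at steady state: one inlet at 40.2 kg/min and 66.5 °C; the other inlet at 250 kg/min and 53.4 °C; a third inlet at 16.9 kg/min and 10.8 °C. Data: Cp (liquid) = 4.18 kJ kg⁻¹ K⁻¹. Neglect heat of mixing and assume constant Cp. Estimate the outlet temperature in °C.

No heat crosses the boundary, so H_out = H_in.
T_out = Σ ṁᵢCp,ᵢTᵢ / Σ ṁᵢCp,ᵢ
      = 67740 / 1283.7 = 52.77 °C

T_out = 52.8 °C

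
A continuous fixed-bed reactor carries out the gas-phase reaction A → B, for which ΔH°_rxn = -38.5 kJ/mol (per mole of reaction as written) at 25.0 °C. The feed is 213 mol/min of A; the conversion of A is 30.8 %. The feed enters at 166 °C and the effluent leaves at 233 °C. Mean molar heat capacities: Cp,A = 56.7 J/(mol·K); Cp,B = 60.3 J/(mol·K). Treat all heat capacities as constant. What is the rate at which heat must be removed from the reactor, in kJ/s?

Extent of reaction ξ = 0.308 × 213 = 65.604 mol/min
Reaction term: ξ·ΔH°_rxn = 65.604 × -38.5 = -2525.8 kJ/min
Sensible, feed 166→25 °C: -1702.9 kJ/min
Outlet flows (mol/min): A 147.4, B 65.604
Sensible, products 25→233 °C: 2561.2 kJ/min
Q = ΔH = -1667.5 kJ/min = -27.791 kW
Heat removed = 27.791 kJ/s

Q_out = 27.8 kJ/s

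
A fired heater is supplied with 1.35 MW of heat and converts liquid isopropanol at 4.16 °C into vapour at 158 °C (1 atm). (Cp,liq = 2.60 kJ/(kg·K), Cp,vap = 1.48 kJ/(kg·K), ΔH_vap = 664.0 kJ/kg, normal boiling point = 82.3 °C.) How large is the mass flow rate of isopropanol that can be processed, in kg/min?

Δh = 2.60×(82.3−4.16) + 664.0 + 1.48×(158−82.3) = 979.2 kJ/kg
Q = 1.35 MW = 1350 kJ/s = 81000 kJ/min
ṁ = Q/Δh = 81000 / 979.2 = 82.721 kg/min

ṁ = 82.7 kg/min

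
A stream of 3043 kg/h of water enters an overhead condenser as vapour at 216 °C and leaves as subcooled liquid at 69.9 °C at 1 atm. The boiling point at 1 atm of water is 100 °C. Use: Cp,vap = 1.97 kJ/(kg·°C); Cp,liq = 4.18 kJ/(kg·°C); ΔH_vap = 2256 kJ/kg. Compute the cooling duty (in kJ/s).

vapour 216→100 °C: -228.52 kJ/kg
condensation at 100 °C: -2256 kJ/kg
liquid 100→69.9 °C: -125.82 kJ/kg
Δh = -228.52 + -2256 + -125.82 = -2610.3 kJ/kg
Q = ṁ·Δh = 3043 kg/h × -2610.3 kJ/kg = -7.9433e+06 kJ/h
|Q| = 2206.5 kW

Q_c = 2210 kJ/s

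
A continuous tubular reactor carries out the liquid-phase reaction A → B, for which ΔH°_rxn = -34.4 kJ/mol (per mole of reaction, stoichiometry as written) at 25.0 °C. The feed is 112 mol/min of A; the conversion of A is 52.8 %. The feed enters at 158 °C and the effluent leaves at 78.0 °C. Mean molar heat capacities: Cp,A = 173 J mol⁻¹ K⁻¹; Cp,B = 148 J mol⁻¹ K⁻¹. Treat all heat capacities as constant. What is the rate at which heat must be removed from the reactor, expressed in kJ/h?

Extent of reaction ξ = 0.528 × 112 = 59.136 mol/min
Reaction term: ξ·ΔH°_rxn = 59.136 × -34.4 = -2034.3 kJ/min
Sensible, feed 158→25 °C: -2577 kJ/min
Outlet flows (mol/min): A 52.864, B 59.136
Sensible, products 25→78.0 °C: 948.57 kJ/min
Q = ΔH = -3662.7 kJ/min = -61.045 kW
Heat removed = 219760 kJ/h

Q_out = 220000 kJ/h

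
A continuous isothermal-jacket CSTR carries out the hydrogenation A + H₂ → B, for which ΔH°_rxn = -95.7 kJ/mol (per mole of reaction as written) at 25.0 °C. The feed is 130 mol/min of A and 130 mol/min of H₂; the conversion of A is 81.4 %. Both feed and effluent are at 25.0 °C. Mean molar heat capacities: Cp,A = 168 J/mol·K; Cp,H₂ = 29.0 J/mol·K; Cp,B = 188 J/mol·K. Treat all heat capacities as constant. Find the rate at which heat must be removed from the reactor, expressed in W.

Extent of reaction ξ = 0.814 × 130 = 105.82 mol/min
Reaction term: ξ·ΔH°_rxn = 105.82 × -95.7 = -10127 kJ/min
Q = ΔH = -10127 kJ/min = -168.78 kW
Heat removed = 168780 W

Q_out = 169000 W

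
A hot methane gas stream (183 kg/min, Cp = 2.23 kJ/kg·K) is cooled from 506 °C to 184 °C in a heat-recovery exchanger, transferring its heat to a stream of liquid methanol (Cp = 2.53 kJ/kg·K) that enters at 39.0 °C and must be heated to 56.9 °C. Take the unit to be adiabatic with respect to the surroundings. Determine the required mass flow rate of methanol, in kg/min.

ṁ_c = 2900 kg/min

Heat released by hot stream: Q = 183 × 2.23 × (506 − 184) = 131400 kJ/min
Energy balance on cold side (adiabatic exchanger): Q = ṁ_c·Cp_c·(T_c,out − T_c,in)
ṁ_c = 131400 / [2.53 × (56.9 − 39.0)] = 2901.6 kg/min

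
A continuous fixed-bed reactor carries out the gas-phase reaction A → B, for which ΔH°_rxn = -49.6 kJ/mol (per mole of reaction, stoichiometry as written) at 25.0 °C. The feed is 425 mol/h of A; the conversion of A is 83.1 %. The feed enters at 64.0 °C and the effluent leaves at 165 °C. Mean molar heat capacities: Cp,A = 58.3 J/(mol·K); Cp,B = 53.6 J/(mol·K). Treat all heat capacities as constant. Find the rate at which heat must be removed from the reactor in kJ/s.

Q_out = 4.24 kJ/s

Extent of reaction ξ = 0.831 × 425 = 353.18 mol/h
Reaction term: ξ·ΔH°_rxn = 353.18 × -49.6 = -17517 kJ/h
Sensible, feed 64.0→25 °C: -966.32 kJ/h
Outlet flows (mol/h): A 71.825, B 353.18
Sensible, products 25→165 °C: 3236.5 kJ/h
Q = ΔH = -15247 kJ/h = -4.2354 kW
Heat removed = 4.2354 kJ/s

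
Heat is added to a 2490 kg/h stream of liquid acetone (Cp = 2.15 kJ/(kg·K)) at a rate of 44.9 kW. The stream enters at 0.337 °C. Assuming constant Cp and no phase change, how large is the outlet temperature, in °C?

Q = 44.9 kW = 161640 kJ/h
ΔT = Q/(ṁ·Cp) = 161640/(2490×2.15) = 30.193 K
T_out = 0.337 + 30.193 = 30.53 °C

T_out = 30.5 °C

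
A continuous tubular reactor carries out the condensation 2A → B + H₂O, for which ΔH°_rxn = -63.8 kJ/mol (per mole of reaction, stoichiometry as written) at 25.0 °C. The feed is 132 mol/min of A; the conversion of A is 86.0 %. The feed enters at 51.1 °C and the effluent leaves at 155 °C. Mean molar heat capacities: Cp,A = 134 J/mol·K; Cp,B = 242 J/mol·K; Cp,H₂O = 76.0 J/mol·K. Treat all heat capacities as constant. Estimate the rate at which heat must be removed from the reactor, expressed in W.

Extent of reaction ξ = 0.860 × 132 / 2 = 56.76 mol/min
Reaction term: ξ·ΔH°_rxn = 56.76 × -63.8 = -3621.3 kJ/min
Sensible, feed 51.1→25 °C: -461.66 kJ/min
Outlet flows (mol/min): A 18.48, B 56.76, H₂O 56.76
Sensible, products 25→155 °C: 2668.4 kJ/min
Q = ΔH = -1414.6 kJ/min = -23.576 kW
Heat removed = 23576 W

Q_out = 23600 W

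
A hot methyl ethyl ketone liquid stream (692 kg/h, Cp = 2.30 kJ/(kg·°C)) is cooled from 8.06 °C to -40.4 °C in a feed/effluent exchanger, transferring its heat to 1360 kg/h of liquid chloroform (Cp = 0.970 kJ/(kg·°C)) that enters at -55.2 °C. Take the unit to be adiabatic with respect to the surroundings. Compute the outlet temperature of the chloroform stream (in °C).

Heat released by hot stream: Q = 692 × 2.30 × (8.06 − -40.4) = 77129 kJ/h
Energy balance on cold side (adiabatic exchanger): Q = ṁ_c·Cp_c·(T_c,out − T_c,in)
T_c,out = -55.2 + 77129/(1360 × 0.970) = 3.2664 °C

T_c,out = 3.27 °C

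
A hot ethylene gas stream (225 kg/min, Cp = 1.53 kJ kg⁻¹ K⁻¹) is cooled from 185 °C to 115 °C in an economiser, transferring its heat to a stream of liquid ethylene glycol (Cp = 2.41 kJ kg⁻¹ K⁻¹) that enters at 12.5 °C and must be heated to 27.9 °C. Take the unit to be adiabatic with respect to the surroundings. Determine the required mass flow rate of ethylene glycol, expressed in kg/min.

ṁ_c = 649 kg/min

Heat released by hot stream: Q = 225 × 1.53 × (185 − 115) = 24098 kJ/min
Energy balance on cold side (adiabatic exchanger): Q = ṁ_c·Cp_c·(T_c,out − T_c,in)
ṁ_c = 24098 / [2.41 × (27.9 − 12.5)] = 649.28 kg/min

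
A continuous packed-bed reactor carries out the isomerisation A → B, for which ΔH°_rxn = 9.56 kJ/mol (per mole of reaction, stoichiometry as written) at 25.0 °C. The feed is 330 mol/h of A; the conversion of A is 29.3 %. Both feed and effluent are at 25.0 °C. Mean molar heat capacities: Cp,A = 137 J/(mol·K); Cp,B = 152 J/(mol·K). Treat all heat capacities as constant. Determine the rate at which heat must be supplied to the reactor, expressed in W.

Extent of reaction ξ = 0.293 × 330 = 96.69 mol/h
Reaction term: ξ·ΔH°_rxn = 96.69 × 9.56 = 924.36 kJ/h
Q = ΔH = 924.36 kJ/h = 0.25677 kW
Heat supplied = 256.77 W

Q_in = 257 W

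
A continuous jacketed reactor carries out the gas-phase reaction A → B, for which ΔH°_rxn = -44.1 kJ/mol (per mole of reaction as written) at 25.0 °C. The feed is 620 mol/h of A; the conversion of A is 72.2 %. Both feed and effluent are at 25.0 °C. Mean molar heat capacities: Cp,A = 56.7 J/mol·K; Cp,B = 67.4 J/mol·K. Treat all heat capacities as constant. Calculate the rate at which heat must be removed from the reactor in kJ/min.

Q_out = 329 kJ/min

Extent of reaction ξ = 0.722 × 620 = 447.64 mol/h
Reaction term: ξ·ΔH°_rxn = 447.64 × -44.1 = -19741 kJ/h
Q = ΔH = -19741 kJ/h = -5.4836 kW
Heat removed = 329.02 kJ/min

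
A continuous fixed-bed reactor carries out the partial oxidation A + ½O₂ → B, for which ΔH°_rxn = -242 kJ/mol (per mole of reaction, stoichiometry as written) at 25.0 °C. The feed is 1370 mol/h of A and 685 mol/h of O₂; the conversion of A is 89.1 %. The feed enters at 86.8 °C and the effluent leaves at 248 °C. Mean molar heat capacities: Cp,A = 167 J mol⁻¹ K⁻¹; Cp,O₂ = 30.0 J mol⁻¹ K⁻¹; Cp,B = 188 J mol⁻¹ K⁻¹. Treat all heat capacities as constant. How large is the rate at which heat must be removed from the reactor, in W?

Extent of reaction ξ = 0.891 × 1370 = 1220.7 mol/h
Reaction term: ξ·ΔH°_rxn = 1220.7 × -242 = -295400 kJ/h
Sensible, feed 86.8→25 °C: -15409 kJ/h
Outlet flows (mol/h): A 149.33, O₂ 74.665, B 1220.7
Sensible, products 25→248 °C: 57236 kJ/h
Q = ΔH = -253580 kJ/h = -70.438 kW
Heat removed = 70438 W

Q_out = 70400 W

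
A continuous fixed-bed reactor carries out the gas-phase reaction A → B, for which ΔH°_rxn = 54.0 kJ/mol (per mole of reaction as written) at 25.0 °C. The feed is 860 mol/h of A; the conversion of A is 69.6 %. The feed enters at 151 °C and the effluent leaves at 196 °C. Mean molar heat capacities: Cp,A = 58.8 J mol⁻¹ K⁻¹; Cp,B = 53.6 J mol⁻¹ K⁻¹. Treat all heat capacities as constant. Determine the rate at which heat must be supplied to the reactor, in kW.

Extent of reaction ξ = 0.696 × 860 = 598.56 mol/h
Reaction term: ξ·ΔH°_rxn = 598.56 × 54.0 = 32322 kJ/h
Sensible, feed 151→25 °C: -6371.6 kJ/h
Outlet flows (mol/h): A 261.44, B 598.56
Sensible, products 25→196 °C: 8114.9 kJ/h
Q = ΔH = 34066 kJ/h = 9.4627 kW
Heat supplied = 9.4627 kW

Q_in = 9.46 kW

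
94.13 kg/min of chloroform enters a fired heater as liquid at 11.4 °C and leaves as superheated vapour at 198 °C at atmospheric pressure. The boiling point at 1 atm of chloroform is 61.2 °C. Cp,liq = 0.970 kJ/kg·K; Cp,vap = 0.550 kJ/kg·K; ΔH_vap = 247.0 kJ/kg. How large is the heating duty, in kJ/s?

Q = 581 kJ/s

liquid 11.4→61.2 °C: 48.306 kJ/kg
vaporisation at 61.2 °C: 247 kJ/kg
vapour 61.2→198 °C: 75.24 kJ/kg
Δh = 48.306 + 247 + 75.24 = 370.55 kJ/kg
Q = ṁ·Δh = 94.13 kg/min × 370.55 kJ/kg = 34879 kJ/min
|Q| = 581.32 kW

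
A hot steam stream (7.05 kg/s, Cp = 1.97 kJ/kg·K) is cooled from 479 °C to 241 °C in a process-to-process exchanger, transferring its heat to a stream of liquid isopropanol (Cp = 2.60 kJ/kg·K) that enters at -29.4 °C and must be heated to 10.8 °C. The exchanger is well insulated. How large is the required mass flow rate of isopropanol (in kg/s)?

Heat released by hot stream: Q = 7.05 × 1.97 × (479 − 241) = 3305.5 kJ/s
Energy balance on cold side (adiabatic exchanger): Q = ṁ_c·Cp_c·(T_c,out − T_c,in)
ṁ_c = 3305.5 / [2.60 × (10.8 − -29.4)] = 31.625 kg/s

ṁ_c = 31.6 kg/s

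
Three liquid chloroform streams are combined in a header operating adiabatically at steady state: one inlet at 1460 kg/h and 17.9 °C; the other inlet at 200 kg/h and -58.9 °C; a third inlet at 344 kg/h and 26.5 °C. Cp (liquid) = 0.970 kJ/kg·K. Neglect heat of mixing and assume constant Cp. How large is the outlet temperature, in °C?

No heat crosses the boundary, so H_out = H_in.
T_out = Σ ṁᵢCp,ᵢTᵢ / Σ ṁᵢCp,ᵢ
      = 22766 / 1943.9 = 11.712 °C

T_out = 11.7 °C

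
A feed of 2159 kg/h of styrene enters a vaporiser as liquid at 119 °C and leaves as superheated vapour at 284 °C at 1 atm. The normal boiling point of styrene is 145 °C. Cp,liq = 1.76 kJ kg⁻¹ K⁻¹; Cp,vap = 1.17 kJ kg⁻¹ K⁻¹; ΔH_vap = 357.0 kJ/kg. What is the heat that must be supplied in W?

Q = 339000 W

liquid 119→145 °C: 45.76 kJ/kg
vaporisation at 145 °C: 357 kJ/kg
vapour 145→284 °C: 162.63 kJ/kg
Δh = 45.76 + 357 + 162.63 = 565.39 kJ/kg
Q = ṁ·Δh = 2159 kg/h × 565.39 kJ/kg = 1.2207e+06 kJ/h
|Q| = 339.08 kW = 339080 W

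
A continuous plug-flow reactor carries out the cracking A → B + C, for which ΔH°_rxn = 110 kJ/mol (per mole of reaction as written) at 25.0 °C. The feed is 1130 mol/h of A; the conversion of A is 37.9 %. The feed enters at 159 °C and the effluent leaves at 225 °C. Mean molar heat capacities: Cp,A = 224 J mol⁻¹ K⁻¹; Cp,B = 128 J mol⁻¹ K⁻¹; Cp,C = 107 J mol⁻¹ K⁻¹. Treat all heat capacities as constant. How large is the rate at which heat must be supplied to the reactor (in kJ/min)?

Q_in = 1080 kJ/min

Extent of reaction ξ = 0.379 × 1130 = 428.27 mol/h
Reaction term: ξ·ΔH°_rxn = 428.27 × 110 = 47110 kJ/h
Sensible, feed 159→25 °C: -33918 kJ/h
Outlet flows (mol/h): A 701.73, B 428.27, C 428.27
Sensible, products 25→225 °C: 51566 kJ/h
Q = ΔH = 64758 kJ/h = 17.988 kW
Heat supplied = 1079.3 kJ/min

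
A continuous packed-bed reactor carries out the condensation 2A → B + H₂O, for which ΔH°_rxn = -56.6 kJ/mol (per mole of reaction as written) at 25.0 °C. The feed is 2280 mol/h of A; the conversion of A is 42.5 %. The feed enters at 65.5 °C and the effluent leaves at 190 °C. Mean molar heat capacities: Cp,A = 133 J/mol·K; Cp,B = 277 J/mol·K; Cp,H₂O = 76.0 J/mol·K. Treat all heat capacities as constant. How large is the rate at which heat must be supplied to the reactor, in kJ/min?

Extent of reaction ξ = 0.425 × 2280 / 2 = 484.5 mol/h
Reaction term: ξ·ΔH°_rxn = 484.5 × -56.6 = -27423 kJ/h
Sensible, feed 65.5→25 °C: -12281 kJ/h
Outlet flows (mol/h): A 1311, B 484.5, H₂O 484.5
Sensible, products 25→190 °C: 56990 kJ/h
Q = ΔH = 17286 kJ/h = 4.8016 kW
Heat supplied = 288.09 kJ/min

Q_in = 288 kJ/min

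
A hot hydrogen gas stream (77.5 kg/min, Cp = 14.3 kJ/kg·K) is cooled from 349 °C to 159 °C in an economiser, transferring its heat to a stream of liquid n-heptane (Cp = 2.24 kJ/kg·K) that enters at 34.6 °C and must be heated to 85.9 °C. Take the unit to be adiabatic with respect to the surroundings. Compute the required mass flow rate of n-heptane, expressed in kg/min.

ṁ_c = 1830 kg/min

Heat released by hot stream: Q = 77.5 × 14.3 × (349 − 159) = 210570 kJ/min
Energy balance on cold side (adiabatic exchanger): Q = ṁ_c·Cp_c·(T_c,out − T_c,in)
ṁ_c = 210570 / [2.24 × (85.9 − 34.6)] = 1832.4 kg/min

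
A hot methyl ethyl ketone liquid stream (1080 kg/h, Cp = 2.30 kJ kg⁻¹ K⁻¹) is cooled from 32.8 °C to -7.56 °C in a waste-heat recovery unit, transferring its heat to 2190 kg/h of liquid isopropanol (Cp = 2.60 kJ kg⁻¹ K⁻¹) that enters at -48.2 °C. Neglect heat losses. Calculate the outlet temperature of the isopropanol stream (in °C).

Heat released by hot stream: Q = 1080 × 2.30 × (32.8 − -7.56) = 100250 kJ/h
Energy balance on cold side (adiabatic exchanger): Q = ṁ_c·Cp_c·(T_c,out − T_c,in)
T_c,out = -48.2 + 100250/(2190 × 2.60) = -30.593 °C

T_c,out = -30.6 °C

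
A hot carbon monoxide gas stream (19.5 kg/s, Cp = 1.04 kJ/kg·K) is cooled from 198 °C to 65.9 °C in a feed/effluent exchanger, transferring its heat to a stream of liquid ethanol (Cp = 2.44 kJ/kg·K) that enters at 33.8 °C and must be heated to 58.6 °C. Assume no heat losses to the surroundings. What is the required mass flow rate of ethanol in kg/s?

ṁ_c = 44.3 kg/s

Heat released by hot stream: Q = 19.5 × 1.04 × (198 − 65.9) = 2679 kJ/s
Energy balance on cold side (adiabatic exchanger): Q = ṁ_c·Cp_c·(T_c,out − T_c,in)
ṁ_c = 2679 / [2.44 × (58.6 − 33.8)] = 44.272 kg/s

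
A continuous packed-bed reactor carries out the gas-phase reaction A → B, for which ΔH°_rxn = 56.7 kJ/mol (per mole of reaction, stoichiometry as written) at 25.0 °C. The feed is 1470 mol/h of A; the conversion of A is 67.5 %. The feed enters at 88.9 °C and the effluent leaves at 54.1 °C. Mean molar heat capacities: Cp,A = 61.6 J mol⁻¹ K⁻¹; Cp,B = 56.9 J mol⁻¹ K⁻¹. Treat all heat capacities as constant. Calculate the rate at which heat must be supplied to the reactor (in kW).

Extent of reaction ξ = 0.675 × 1470 = 992.25 mol/h
Reaction term: ξ·ΔH°_rxn = 992.25 × 56.7 = 56261 kJ/h
Sensible, feed 88.9→25 °C: -5786.3 kJ/h
Outlet flows (mol/h): A 477.75, B 992.25
Sensible, products 25→54.1 °C: 2499.4 kJ/h
Q = ΔH = 52974 kJ/h = 14.715 kW
Heat supplied = 14.715 kW

Q_in = 14.7 kW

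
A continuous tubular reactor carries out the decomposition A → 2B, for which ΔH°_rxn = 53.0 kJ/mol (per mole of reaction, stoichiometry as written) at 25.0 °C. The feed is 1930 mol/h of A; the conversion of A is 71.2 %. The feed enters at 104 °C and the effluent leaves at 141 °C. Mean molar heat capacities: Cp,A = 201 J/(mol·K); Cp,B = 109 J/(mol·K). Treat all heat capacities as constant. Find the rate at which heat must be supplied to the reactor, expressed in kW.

Q_in = 25.0 kW

Extent of reaction ξ = 0.712 × 1930 = 1374.2 mol/h
Reaction term: ξ·ΔH°_rxn = 1374.2 × 53.0 = 72830 kJ/h
Sensible, feed 104→25 °C: -30646 kJ/h
Outlet flows (mol/h): A 555.84, B 2748.3
Sensible, products 25→141 °C: 47710 kJ/h
Q = ΔH = 89894 kJ/h = 24.97 kW
Heat supplied = 24.97 kW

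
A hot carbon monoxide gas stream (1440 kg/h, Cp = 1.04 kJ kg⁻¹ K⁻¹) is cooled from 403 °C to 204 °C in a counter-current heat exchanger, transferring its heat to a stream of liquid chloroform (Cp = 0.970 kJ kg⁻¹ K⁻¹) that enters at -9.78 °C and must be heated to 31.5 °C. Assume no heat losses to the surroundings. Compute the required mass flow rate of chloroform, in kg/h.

Heat released by hot stream: Q = 1440 × 1.04 × (403 − 204) = 298020 kJ/h
Energy balance on cold side (adiabatic exchanger): Q = ṁ_c·Cp_c·(T_c,out − T_c,in)
ṁ_c = 298020 / [0.970 × (31.5 − -9.78)] = 7442.8 kg/h

ṁ_c = 7440 kg/h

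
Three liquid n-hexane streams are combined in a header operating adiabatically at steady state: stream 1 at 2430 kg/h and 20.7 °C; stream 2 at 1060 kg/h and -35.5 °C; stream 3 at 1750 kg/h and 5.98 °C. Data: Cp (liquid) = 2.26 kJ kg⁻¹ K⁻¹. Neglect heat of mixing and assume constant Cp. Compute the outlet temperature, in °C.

Energy balance with Q = 0: Σ ṁᵢCp,ᵢ(T_out − Tᵢ) = 0
T_out = Σ ṁᵢCp,ᵢTᵢ / Σ ṁᵢCp,ᵢ
      = 52287 / 11842 = 4.4153 °C

T_out = 4.42 °C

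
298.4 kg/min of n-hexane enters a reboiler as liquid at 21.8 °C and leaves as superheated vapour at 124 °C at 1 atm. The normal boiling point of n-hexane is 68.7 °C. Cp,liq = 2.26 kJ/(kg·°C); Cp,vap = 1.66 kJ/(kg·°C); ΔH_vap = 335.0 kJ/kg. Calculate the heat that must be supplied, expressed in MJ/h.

Q = 9540 MJ/h

liquid 21.8→68.7 °C: 105.99 kJ/kg
vaporisation at 68.7 °C: 335 kJ/kg
vapour 68.7→124 °C: 91.798 kJ/kg
Δh = 105.99 + 335 + 91.798 = 532.79 kJ/kg
Q = ṁ·Δh = 298.4 kg/min × 532.79 kJ/kg = 158990 kJ/min
|Q| = 2649.8 kW = 9539.1 MJ/h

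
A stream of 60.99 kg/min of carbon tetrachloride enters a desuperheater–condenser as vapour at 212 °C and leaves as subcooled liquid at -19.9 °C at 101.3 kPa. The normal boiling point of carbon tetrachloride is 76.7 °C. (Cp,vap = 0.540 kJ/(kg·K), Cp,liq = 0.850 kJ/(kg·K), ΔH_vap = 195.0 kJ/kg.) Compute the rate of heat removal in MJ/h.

Q_c = 1280 MJ/h

vapour 212→76.7 °C: -73.062 kJ/kg
condensation at 76.7 °C: -195 kJ/kg
liquid 76.7→-19.9 °C: -82.11 kJ/kg
Δh = -73.062 + -195 + -82.11 = -350.17 kJ/kg
Q = ṁ·Δh = 60.99 kg/min × -350.17 kJ/kg = -21357 kJ/min
|Q| = 355.95 kW = 1281.4 MJ/h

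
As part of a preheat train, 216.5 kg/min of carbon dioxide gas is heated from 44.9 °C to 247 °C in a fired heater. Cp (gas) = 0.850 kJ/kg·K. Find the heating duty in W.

Q = 620000 W

Q = ṁ·Cp·ΔT = 216.5 × 0.850 × (247 − 44.9) = 37191 kJ/min
Converting: 37191 / 60 s = 619.86 kW
Heating duty = 619860 W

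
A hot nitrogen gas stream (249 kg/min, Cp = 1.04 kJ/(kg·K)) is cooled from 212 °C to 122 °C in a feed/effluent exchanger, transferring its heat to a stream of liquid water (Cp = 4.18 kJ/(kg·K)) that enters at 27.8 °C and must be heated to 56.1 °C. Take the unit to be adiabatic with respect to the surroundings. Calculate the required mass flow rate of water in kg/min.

ṁ_c = 197 kg/min

Heat released by hot stream: Q = 249 × 1.04 × (212 − 122) = 23306 kJ/min
Energy balance on cold side (adiabatic exchanger): Q = ṁ_c·Cp_c·(T_c,out − T_c,in)
ṁ_c = 23306 / [4.18 × (56.1 − 27.8)] = 197.02 kg/min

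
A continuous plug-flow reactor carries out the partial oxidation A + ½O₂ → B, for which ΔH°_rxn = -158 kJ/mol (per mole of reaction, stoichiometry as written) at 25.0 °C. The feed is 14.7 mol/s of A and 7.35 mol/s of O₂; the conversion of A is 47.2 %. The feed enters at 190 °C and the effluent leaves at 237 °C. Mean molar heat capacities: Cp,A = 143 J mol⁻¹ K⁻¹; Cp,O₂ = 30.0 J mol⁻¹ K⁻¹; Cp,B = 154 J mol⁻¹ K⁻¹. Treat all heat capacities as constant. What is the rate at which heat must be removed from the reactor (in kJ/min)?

Extent of reaction ξ = 0.472 × 14.7 = 6.9384 mol/s
Reaction term: ξ·ΔH°_rxn = 6.9384 × -158 = -1096.3 kJ/s
Sensible, feed 190→25 °C: -383.23 kJ/s
Outlet flows (mol/s): A 7.7616, O₂ 3.8808, B 6.9384
Sensible, products 25→237 °C: 486.51 kJ/s
Q = ΔH = -992.99 kJ/s = -992.99 kW
Heat removed = 59579 kJ/min

Q_out = 59600 kJ/min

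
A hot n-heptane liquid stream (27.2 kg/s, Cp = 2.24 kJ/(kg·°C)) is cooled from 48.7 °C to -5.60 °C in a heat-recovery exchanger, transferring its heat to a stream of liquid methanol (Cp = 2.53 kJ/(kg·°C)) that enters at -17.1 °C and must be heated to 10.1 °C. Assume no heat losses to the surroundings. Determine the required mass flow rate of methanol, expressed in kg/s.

Heat released by hot stream: Q = 27.2 × 2.24 × (48.7 − -5.60) = 3308.4 kJ/s
Energy balance on cold side (adiabatic exchanger): Q = ṁ_c·Cp_c·(T_c,out − T_c,in)
ṁ_c = 3308.4 / [2.53 × (10.1 − -17.1)] = 48.076 kg/s

ṁ_c = 48.1 kg/s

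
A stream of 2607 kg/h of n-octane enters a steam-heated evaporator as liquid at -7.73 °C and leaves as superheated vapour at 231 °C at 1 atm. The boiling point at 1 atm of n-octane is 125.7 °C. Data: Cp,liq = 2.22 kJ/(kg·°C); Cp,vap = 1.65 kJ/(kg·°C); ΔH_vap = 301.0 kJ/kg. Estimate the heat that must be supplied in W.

Q = 558000 W

liquid -7.73→125.7 °C: 296.21 kJ/kg
vaporisation at 125.7 °C: 301 kJ/kg
vapour 125.7→231 °C: 173.74 kJ/kg
Δh = 296.21 + 301 + 173.74 = 770.96 kJ/kg
Q = ṁ·Δh = 2607 kg/h × 770.96 kJ/kg = 2.0099e+06 kJ/h
|Q| = 558.3 kW = 558300 W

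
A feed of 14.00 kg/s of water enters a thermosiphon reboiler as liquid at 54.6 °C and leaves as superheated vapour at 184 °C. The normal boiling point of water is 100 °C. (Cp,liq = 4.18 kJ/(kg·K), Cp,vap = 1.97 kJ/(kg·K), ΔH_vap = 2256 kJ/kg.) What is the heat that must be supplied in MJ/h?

Q = 132000 MJ/h

liquid 54.6→100 °C: 189.77 kJ/kg
vaporisation at 100 °C: 2256 kJ/kg
vapour 100→184 °C: 165.48 kJ/kg
Δh = 189.77 + 2256 + 165.48 = 2611.3 kJ/kg
Q = ṁ·Δh = 14.00 kg/s × 2611.3 kJ/kg = 36558 kJ/s
|Q| = 36558 kW = 131610 MJ/h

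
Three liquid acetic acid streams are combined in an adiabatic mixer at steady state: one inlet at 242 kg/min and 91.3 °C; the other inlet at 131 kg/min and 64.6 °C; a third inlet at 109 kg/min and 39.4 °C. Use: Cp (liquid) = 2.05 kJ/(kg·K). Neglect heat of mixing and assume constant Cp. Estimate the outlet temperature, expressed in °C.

T_out = 72.3 °C

Energy balance with Q = 0: Σ ṁᵢCp,ᵢ(T_out − Tᵢ) = 0
Σ ṁᵢCp,ᵢTᵢ = 242×2.05×91.3 + 131×2.05×64.6 + 109×2.05×39.4 = 71446
Σ ṁᵢCp,ᵢ = 242×2.05 + 131×2.05 + 109×2.05 = 988.1
T_out = 71446 / 988.1 = 72.307 °C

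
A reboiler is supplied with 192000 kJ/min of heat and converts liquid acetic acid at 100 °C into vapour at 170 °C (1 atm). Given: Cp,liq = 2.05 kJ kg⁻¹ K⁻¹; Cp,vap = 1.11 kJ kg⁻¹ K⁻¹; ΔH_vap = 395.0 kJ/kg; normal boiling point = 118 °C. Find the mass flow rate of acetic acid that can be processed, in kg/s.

Δh = 2.05×(118−100) + 395.0 + 1.11×(170−118) = 489.62 kJ/kg
Q = 192000 kJ/min = 3200 kJ/s = 3200 kJ/s
ṁ = Q/Δh = 3200 / 489.62 = 6.5357 kg/s

ṁ = 6.54 kg/s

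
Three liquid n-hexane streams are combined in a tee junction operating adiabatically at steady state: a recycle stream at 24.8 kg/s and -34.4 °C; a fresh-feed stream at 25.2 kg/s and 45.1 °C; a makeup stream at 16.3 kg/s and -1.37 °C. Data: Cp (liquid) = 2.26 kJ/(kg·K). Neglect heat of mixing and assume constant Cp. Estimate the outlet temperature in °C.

T_out = 3.94 °C

Adiabatic, steady state ⇒ Σ ṁᵢCp,ᵢ(T_out − Tᵢ) = 0
T_out = Σ ṁᵢCp,ᵢTᵢ / Σ ṁᵢCp,ᵢ
      = 590.02 / 149.84 = 3.9377 °C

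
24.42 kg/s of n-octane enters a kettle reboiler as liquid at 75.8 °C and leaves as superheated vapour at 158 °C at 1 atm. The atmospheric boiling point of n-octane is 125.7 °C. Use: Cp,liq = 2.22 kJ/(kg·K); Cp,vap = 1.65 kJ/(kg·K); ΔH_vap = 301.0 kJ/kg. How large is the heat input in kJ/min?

liquid 75.8→125.7 °C: 110.78 kJ/kg
vaporisation at 125.7 °C: 301 kJ/kg
vapour 125.7→158 °C: 53.295 kJ/kg
Δh = 110.78 + 301 + 53.295 = 465.07 kJ/kg
Q = ṁ·Δh = 24.42 kg/s × 465.07 kJ/kg = 11357 kJ/s
|Q| = 11357 kW = 681420 kJ/min

Q = 681000 kJ/min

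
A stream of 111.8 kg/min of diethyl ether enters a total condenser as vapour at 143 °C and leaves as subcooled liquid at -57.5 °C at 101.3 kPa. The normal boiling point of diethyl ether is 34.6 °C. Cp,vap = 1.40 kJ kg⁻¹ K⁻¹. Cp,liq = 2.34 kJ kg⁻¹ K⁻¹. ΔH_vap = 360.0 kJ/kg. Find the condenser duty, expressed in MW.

vapour 143→34.6 °C: -151.76 kJ/kg
condensation at 34.6 °C: -360 kJ/kg
liquid 34.6→-57.5 °C: -215.51 kJ/kg
Δh = -151.76 + -360 + -215.51 = -727.27 kJ/kg
Q = ṁ·Δh = 111.8 kg/min × -727.27 kJ/kg = -81309 kJ/min
|Q| = 1355.2 kW = 1.3552 MW

Q_c = 1.36 MW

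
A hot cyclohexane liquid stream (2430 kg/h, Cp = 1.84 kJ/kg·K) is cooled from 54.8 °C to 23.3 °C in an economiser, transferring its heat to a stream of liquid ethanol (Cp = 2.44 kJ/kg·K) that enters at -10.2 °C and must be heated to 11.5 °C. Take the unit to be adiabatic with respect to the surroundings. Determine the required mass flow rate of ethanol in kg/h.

Heat released by hot stream: Q = 2430 × 1.84 × (54.8 − 23.3) = 140840 kJ/h
Energy balance on cold side (adiabatic exchanger): Q = ṁ_c·Cp_c·(T_c,out − T_c,in)
ṁ_c = 140840 / [2.44 × (11.5 − -10.2)] = 2660 kg/h

ṁ_c = 2660 kg/h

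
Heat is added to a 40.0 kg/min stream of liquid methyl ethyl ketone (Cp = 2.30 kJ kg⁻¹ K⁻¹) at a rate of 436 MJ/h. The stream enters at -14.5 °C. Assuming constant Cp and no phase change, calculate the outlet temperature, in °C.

T_out = 64.5 °C

Q = 436 MJ/h = 7266.7 kJ/min
ΔT = Q/(ṁ·Cp) = 7266.7/(40.0×2.30) = 78.986 K
T_out = -14.5 + 78.986 = 64.486 °C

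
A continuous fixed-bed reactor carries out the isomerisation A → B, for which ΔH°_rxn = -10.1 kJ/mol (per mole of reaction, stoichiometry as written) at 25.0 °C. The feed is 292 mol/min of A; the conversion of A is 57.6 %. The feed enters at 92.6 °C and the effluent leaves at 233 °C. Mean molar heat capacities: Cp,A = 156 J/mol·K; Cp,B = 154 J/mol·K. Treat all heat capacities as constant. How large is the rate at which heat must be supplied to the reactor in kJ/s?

Extent of reaction ξ = 0.576 × 292 = 168.19 mol/min
Reaction term: ξ·ΔH°_rxn = 168.19 × -10.1 = -1698.7 kJ/min
Sensible, feed 92.6→25 °C: -3079.3 kJ/min
Outlet flows (mol/min): A 123.81, B 168.19
Sensible, products 25→233 °C: 9404.8 kJ/min
Q = ΔH = 4626.8 kJ/min = 77.113 kW
Heat supplied = 77.113 kJ/s

Q_in = 77.1 kJ/s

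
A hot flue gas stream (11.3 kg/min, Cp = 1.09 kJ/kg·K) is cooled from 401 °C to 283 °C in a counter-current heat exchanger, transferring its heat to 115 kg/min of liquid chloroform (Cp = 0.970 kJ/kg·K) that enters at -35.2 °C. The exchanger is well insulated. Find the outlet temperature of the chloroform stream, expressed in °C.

Heat released by hot stream: Q = 11.3 × 1.09 × (401 − 283) = 1453.4 kJ/min
Energy balance on cold side (adiabatic exchanger): Q = ṁ_c·Cp_c·(T_c,out − T_c,in)
T_c,out = -35.2 + 1453.4/(115 × 0.970) = -22.171 °C

T_c,out = -22.2 °C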